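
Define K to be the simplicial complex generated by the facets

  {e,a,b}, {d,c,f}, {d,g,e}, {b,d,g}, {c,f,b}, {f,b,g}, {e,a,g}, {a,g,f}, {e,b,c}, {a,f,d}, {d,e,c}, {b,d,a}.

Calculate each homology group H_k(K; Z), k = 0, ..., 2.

H_0 = Z,  H_1 = Z/2,  H_2 = 0.

Take the total order a < b < c < d < e < f < g on the vertex set. Then K (dimension 2) consists of the simplices:

  0-simplices (7): a, b, c, d, e, f, g
  1-simplices (18): ab, ad, ae, af, ag, bc, bd, be, bf, bg, cd, ce, cf, de, df, dg, eg, fg
  2-simplices (12): abd, abe, adf, aeg, afg, bce, bcf, bdg, bfg, cde, cdf, deg

giving chain groups C_0 ≅ Z^7, C_1 ≅ Z^18, C_2 ≅ Z^12.

∂_1: C_1 → C_0 maps an edge to its endpoints' difference, ∂[p,q] = q − p. For instance
  ∂be = e − b.
As a 7×18 matrix over Z this has rank 6, with invariant factors (1,1,1,1,1,1).

Boundary ∂_2: C_2 → C_1 maps a triangle to the signed sum of its edges. For instance
  ∂aeg = eg − ag + ae,
  ∂bdg = dg − bg + bd.
This gives a 18×12 integer matrix of rank 12; reducing to Smith normal form yields diagonal entries (1,1,1,1,1,1,1,1,1,1,1,2).

Computing H_k = (kernel of ∂_k) / (image of ∂_{k+1}):

  H_0: rank C_0 − rank ∂_1 = 7 − 6 = 1, and the invariant factors of ∂_1 are all 1, so H_0 ≅ Z.
  H_1: rank ker ∂_1 − rank ∂_2 = (18 − 6) − 12 = 0, and ∂_2 has invariant factor 2 > 1, so H_1 ≅ Z/2.
  H_2: rank ker ∂_2 − rank ∂_3 = (12 − 12) − 0 = 0, and there is no ∂_3, so H_2 ≅ 0.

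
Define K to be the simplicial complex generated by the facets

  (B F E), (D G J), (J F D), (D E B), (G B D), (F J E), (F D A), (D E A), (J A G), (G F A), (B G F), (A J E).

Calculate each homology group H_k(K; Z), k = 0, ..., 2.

H_0 ≅ Z,  H_1 ≅ Z/2Z,  H_2 = 0.

K has 7 vertices, 18 edges, 12 triangles.
rank ∂_0 = 0, rank ∂_1 = 6 ⇒ b_0 = 7 − 0 − 6 = 1; all invariant factors of ∂_1 are 1 so no torsion. So H_0 ≅ Z.
rank ∂_1 = 6, rank ∂_2 = 12 ⇒ b_1 = 18 − 6 − 12 = 0; ∂_2 has invariant factor(s) [2] giving torsion. So H_1 ≅ Z/2Z.
rank ∂_2 = 12, rank ∂_3 = 0 ⇒ b_2 = 12 − 12 − 0 = 0. So H_2 ≅ 0.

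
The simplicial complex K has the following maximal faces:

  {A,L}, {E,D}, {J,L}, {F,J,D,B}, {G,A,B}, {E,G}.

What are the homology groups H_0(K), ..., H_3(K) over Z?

H_0 ≅ Z,  H_1 ≅ Z^2,  H_2 = 0,  H_3 = 0.

Take the total order A < B < D < E < F < G < J < L on the vertex set. Then K (dimension 3) consists of the simplices:

  0-simplices (8): A, B, D, E, F, G, J, L
  1-simplices (13): AB, AG, AL, BD, BF, BG, BJ, DE, DF, DJ, EG, FJ, JL
  2-simplices (5): ABG, BDF, BDJ, BFJ, DFJ
  3-simplices (1): BDFJ

so the chain groups are C_0 ≅ Z^8, C_1 ≅ Z^13, C_2 ≅ Z^5, C_3 ≅ Z^1.

Boundary ∂_1: C_1 → C_0 is given by ∂[p,q] = [q] − [p].
The 8×13 boundary matrix has rank 7 and Smith normal form diag(1,1,1,1,1,1,1).

Boundary ∂_2: C_2 → C_1 maps a triangle to the signed sum of its edges. For instance
  ∂BDF = DF − BF + BD,
  ∂ABG = BG − AG + AB.
As a 13×5 matrix over Z this has rank 4, with invariant factors (1,1,1,1).

∂_3: C_3 → C_2 sends each 3-simplex σ to the alternating sum Σ_i (−1)^i (σ with its i-th vertex removed). For instance
  ∂BDFJ = DFJ − BFJ + BDJ − BDF.
The resulting 5×1 matrix has rank 1, and its Smith normal form has invariant factors (1).

From H_k ≅ ker(∂_k) / im(∂_{k+1}) we obtain:

  H_0: rank C_0 − rank ∂_1 = 8 − 7 = 1, and the invariant factors of ∂_1 are all 1, so H_0 = Z.
  H_1: rank ker ∂_1 − rank ∂_2 = (13 − 7) − 4 = 2, and the invariant factors of ∂_2 are all 1, so H_1 = Z^2.
  H_2: rank ker ∂_2 − rank ∂_3 = (5 − 4) − 1 = 0, and the invariant factors of ∂_3 are all 1, so H_2 = 0.
  H_3: rank ker ∂_3 − rank ∂_4 = (1 − 1) − 0 = 0, and there is no ∂_4, so H_3 = 0.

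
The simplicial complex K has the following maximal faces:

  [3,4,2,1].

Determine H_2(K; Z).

H_2 = 0.

Take the total order 1 < 2 < 3 < 4 on the vertex set. Then K (dimension 3) consists of the simplices:

  0-simplices (4): [1], [2], [3], [4]
  1-simplices (6): [1,2], [1,3], [1,4], [2,3], [2,4], [3,4]
  2-simplices (4): [1,2,3], [1,2,4], [1,3,4], [2,3,4]
  3-simplices (1): [1,2,3,4]

so the chain groups are C_0 ≅ Z^4, C_1 ≅ Z^6, C_2 ≅ Z^4, C_3 ≅ Z^1.

Boundary ∂_1: C_1 → C_0 maps an edge to its endpoints' difference, ∂[p,q] = q − p.
This gives a 4×6 integer matrix of rank 3; reducing to Smith normal form yields diagonal entries (1,1,1).

Boundary ∂_2: C_2 → C_1 maps a triangle to the signed sum of its edges. For instance
  ∂[1,3,4] = [3,4] − [1,4] + [1,3],
  ∂[1,2,4] = [2,4] − [1,4] + [1,2].
The 6×4 boundary matrix has rank 3 and Smith normal form diag(1,1,1).

∂_3: C_3 → C_2 sends each 3-simplex σ to the alternating sum Σ_i (−1)^i (σ with its i-th vertex removed). For instance
  ∂[1,2,3,4] = [2,3,4] − [1,3,4] + [1,2,4] − [1,2,3].
The resulting 4×1 matrix has rank 1, and its Smith normal form has invariant factors (1).

Now H_k = ker ∂_k / im ∂_{k+1}, so:

  H_2: rank ker ∂_2 − rank ∂_3 = (4 − 3) − 1 = 0, and the invariant factors of ∂_3 are all 1, so H_2 = 0.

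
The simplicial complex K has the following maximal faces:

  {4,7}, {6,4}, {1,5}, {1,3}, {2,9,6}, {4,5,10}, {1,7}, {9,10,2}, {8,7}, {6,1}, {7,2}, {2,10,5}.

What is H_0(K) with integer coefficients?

Order the vertices as 1 < 2 < 3 < 4 < 5 < 6 < 7 < 8 < 9 < 10. Listing each simplex with vertices in this order, K has dimension 2 with simplices:

  0-simplices (10): [1], [2], [3], [4], [5], [6], [7], [8], [9], [10]
  1-simplices (17): [1,3], [1,5], [1,6], [1,7], [2,5], [2,6], [2,7], [2,9], [2,10], [4,5], [4,6], [4,7], [4,10], [5,10], [6,9], [7,8], [9,10]
  2-simplices (4): [2,5,10], [2,6,9], [2,9,10], [4,5,10]

so the chain groups are C_0 ≅ Z^10, C_1 ≅ Z^17, C_2 ≅ Z^4.

Boundary ∂_1: C_1 → C_0 maps an edge to its endpoints' difference, ∂[p,q] = q − p.
This gives a 10×17 integer matrix of rank 9; reducing to Smith normal form yields diagonal entries (1,1,1,1,1,1,1,1,1).

The boundary map ∂_2: C_2 → C_1 acts by ∂[p,q,r] = [q,r] − [p,r] + [p,q]. For instance
  ∂[2,6,9] = [6,9] − [2,9] + [2,6],
  ∂[4,5,10] = [5,10] − [4,10] + [4,5].
The 17×4 boundary matrix has rank 4 and Smith normal form diag(1,1,1,1).

From H_k ≅ ker(∂_k) / im(∂_{k+1}) we obtain:

  H_0: rank C_0 − rank ∂_1 = 10 − 9 = 1, and the invariant factors of ∂_1 are all 1, so H_0 = Z.

H_0 = Z.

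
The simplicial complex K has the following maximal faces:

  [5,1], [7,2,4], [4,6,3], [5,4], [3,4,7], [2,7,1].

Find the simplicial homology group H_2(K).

Take the total order 1 < 2 < 3 < 4 < 5 < 6 < 7 on the vertex set. Then K (dimension 2) consists of the simplices:

  0-simplices (7): [1], [2], [3], [4], [5], [6], [7]
  1-simplices (11): [1,2], [1,5], [1,7], [2,4], [2,7], [3,4], [3,6], [3,7], [4,5], [4,6], [4,7]
  2-simplices (4): [1,2,7], [2,4,7], [3,4,6], [3,4,7]

giving chain groups C_0 ≅ Z^7, C_1 ≅ Z^11, C_2 ≅ Z^4.

The boundary map ∂_1: C_1 → C_0 is given by ∂[p,q] = [q] − [p]. For instance
  ∂[3,7] = [7] − [3].
The resulting 7×11 matrix has rank 6, and its Smith normal form has invariant factors (1,1,1,1,1,1).

The boundary map ∂_2: C_2 → C_1 sends each 2-simplex [p,q,r] to [q,r] − [p,r] + [p,q]. For instance
  ∂[3,4,6] = [4,6] − [3,6] + [3,4],
  ∂[1,2,7] = [2,7] − [1,7] + [1,2].
As a 11×4 matrix over Z this has rank 4, with invariant factors (1,1,1,1).

Now H_k = ker ∂_k / im ∂_{k+1}, so:

  H_2: rank ker ∂_2 − rank ∂_3 = (4 − 4) − 0 = 0, and there is no ∂_3, so H_2 ≅ 0.

H_2 = 0.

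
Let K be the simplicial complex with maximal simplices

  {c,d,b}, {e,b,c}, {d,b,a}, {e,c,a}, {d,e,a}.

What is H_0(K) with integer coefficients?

H_0 = Z.

Fix the vertex order a < b < c < d < e and write every simplex with vertices in increasing order. Then dim K = 2 and the simplices of K are:

  0-simplices (5): a, b, c, d, e
  1-simplices (10): ab, ac, ad, ae, bc, bd, be, cd, ce, de
  2-simplices (5): abd, ace, ade, bcd, bce

giving chain groups C_0 ≅ Z^5, C_1 ≅ Z^10, C_2 ≅ Z^5.

∂_1: C_1 → C_0 maps an edge to its endpoints' difference, ∂[p,q] = q − p.
The resulting 5×10 matrix has rank 4, and its Smith normal form has invariant factors (1,1,1,1).

The boundary map ∂_2: C_2 → C_1 acts by ∂[p,q,r] = [q,r] − [p,r] + [p,q]. For instance
  ∂bce = ce − be + bc,
  ∂ace = ce − ae + ac.
As a 10×5 matrix over Z this has rank 5, with invariant factors (1,1,1,1,1).

From H_k ≅ ker(∂_k) / im(∂_{k+1}) we obtain:

  H_0: rank C_0 − rank ∂_1 = 5 − 4 = 1, and the invariant factors of ∂_1 are all 1, so H_0 ≅ Z.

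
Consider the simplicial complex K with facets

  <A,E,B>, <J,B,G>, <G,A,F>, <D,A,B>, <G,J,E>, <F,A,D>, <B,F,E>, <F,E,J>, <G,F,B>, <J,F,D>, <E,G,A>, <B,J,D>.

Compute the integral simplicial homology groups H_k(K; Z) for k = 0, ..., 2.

Order the vertices as A < B < D < E < F < G < J. Listing each simplex with vertices in this order, K has dimension 2 with simplices:

  0-simplices (7): A, B, D, E, F, G, J
  1-simplices (18): AB, AD, AE, AF, AG, BD, BE, BF, BG, BJ, DF, DJ, EF, EG, EJ, FG, FJ, GJ
  2-simplices (12): ABD, ABE, ADF, AEG, AFG, BDJ, BEF, BFG, BGJ, DFJ, EFJ, EGJ

Hence C_0 ≅ Z^7, C_1 ≅ Z^18, C_2 ≅ Z^12.

∂_1: C_1 → C_0 maps an edge to its endpoints' difference, ∂[p,q] = q − p. For instance
  ∂BE = E − B.
This gives a 7×18 integer matrix of rank 6; reducing to Smith normal form yields diagonal entries (1,1,1,1,1,1).

Boundary ∂_2: C_2 → C_1 maps a triangle to the signed sum of its edges. For instance
  ∂ABD = BD − AD + AB,
  ∂EFJ = FJ − EJ + EF.
The resulting 18×12 matrix has rank 12, and its Smith normal form has invariant factors (1,1,1,1,1,1,1,1,1,1,1,2).

Now H_k = ker ∂_k / im ∂_{k+1}, so:

  H_0: rank C_0 − rank ∂_1 = 7 − 6 = 1, and the invariant factors of ∂_1 are all 1, so H_0 = Z.
  H_1: rank ker ∂_1 − rank ∂_2 = (18 − 6) − 12 = 0, and ∂_2 has invariant factor 2 > 1, so H_1 = Z_2.
  H_2: rank ker ∂_2 − rank ∂_3 = (12 − 12) − 0 = 0, and there is no ∂_3, so H_2 = 0.

H_0 ≅ Z,  H_1 ≅ Z_2,  H_2 = 0.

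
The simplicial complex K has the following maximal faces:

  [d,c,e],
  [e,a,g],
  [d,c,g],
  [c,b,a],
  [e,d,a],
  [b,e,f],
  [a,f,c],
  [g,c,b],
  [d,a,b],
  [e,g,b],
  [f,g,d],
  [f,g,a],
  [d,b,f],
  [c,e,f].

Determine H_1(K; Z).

We work with the vertex ordering a < b < c < d < e < f < g. The simplices of K, each written with vertices in increasing order, are:

  0-simplices (7): a, b, c, d, e, f, g
  1-simplices (21): ab, ac, ad, ae, af, ag, bc, bd, be, bf, bg, cd, ce, cf, cg, de, df, dg, ef, eg, fg
  2-simplices (14): abc, abd, acf, ade, aeg, afg, bcg, bdf, bef, beg, cde, cdg, cef, dfg

giving chain groups C_0 ≅ Z^7, C_1 ≅ Z^21, C_2 ≅ Z^14.

Boundary ∂_1: C_1 → C_0 sends each edge [p,q] (with p < q) to q − p.
This gives a 7×21 integer matrix of rank 6; reducing to Smith normal form yields diagonal entries (1,1,1,1,1,1).

The boundary map ∂_2: C_2 → C_1 maps a triangle to the signed sum of its edges. For instance
  ∂cdg = dg − cg + cd,
  ∂dfg = fg − dg + df.
As a 21×14 matrix over Z this has rank 13, with invariant factors (1,1,1,1,1,1,1,1,1,1,1,1,1).

Computing H_k = (kernel of ∂_k) / (image of ∂_{k+1}):

  H_1: rank ker ∂_1 − rank ∂_2 = (21 − 6) − 13 = 2, and the invariant factors of ∂_2 are all 1, so H_1 ≅ Z^2.

H_1 ≅ Z^2.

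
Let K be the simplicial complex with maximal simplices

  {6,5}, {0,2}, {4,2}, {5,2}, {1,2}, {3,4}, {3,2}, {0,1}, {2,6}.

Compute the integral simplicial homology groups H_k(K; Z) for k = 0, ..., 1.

H_0 ≅ Z,  H_1 ≅ Z^3.

K has 7 vertices, 9 edges.
rank ∂_0 = 0, rank ∂_1 = 6 ⇒ b_0 = 7 − 0 − 6 = 1; all invariant factors of ∂_1 are 1 so no torsion. So H_0 = Z.
rank ∂_1 = 6, rank ∂_2 = 0 ⇒ b_1 = 9 − 6 − 0 = 3. So H_1 = Z^3.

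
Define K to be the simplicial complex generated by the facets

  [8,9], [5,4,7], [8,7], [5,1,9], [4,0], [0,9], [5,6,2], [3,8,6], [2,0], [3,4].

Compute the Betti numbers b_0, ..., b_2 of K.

b_0 = 1, b_1 = 5, b_2 = 0.

K has 10 vertices, 18 edges, 4 triangles.
rank ∂_0 = 0, rank ∂_1 = 9 ⇒ b_0 = 10 − 0 − 9 = 1; all invariant factors of ∂_1 are 1 so no torsion. So H_0 ≅ Z.
rank ∂_1 = 9, rank ∂_2 = 4 ⇒ b_1 = 18 − 9 − 4 = 5; all invariant factors of ∂_2 are 1 so no torsion. So H_1 ≅ Z^5.
rank ∂_2 = 4, rank ∂_3 = 0 ⇒ b_2 = 4 − 4 − 0 = 0. So H_2 ≅ 0.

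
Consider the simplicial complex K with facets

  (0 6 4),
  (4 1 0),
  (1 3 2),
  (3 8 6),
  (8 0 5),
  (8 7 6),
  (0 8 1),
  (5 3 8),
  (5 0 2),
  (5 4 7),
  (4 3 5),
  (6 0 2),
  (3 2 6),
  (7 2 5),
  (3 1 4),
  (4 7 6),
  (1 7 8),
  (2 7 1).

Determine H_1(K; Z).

We work with the vertex ordering 0 < 1 < 2 < 3 < 4 < 5 < 6 < 7 < 8. The simplices of K, each written with vertices in increasing order, are:

  0-simplices (9): [0], [1], [2], [3], [4], [5], [6], [7], [8]
  1-simplices (27): (27 of them)
  2-simplices (18): [0,1,4], [0,1,8], [0,2,5], [0,2,6], [0,4,6], [0,5,8], [1,2,3], [1,2,7], [1,3,4], [1,7,8], [2,3,6], [2,5,7], [3,4,5], [3,5,8], [3,6,8], [4,5,7], [4,6,7], [6,7,8]

Hence C_0 ≅ Z^9, C_1 ≅ Z^27, C_2 ≅ Z^18.

Boundary ∂_1: C_1 → C_0 maps an edge to its endpoints' difference, ∂[p,q] = q − p. For instance
  ∂[0,6] = [6] − [0].
As a 9×27 matrix over Z this has rank 8, with invariant factors (1,1,1,1,1,1,1,1).

The boundary map ∂_2: C_2 → C_1 acts by ∂[p,q,r] = [q,r] − [p,r] + [p,q]. For instance
  ∂[4,6,7] = [6,7] − [4,7] + [4,6],
  ∂[1,7,8] = [7,8] − [1,8] + [1,7].
As a 27×18 matrix over Z this has rank 17, with invariant factors (1,1,1,1,1,1,1,1,1,1,1,1,1,1,1,1,1).

Reading off H_k = ker ∂_k / im ∂_{k+1}:

  H_1: rank ker ∂_1 − rank ∂_2 = (27 − 8) − 17 = 2, and the invariant factors of ∂_2 are all 1, so H_1 = Z^2.

H_1 ≅ Z^2.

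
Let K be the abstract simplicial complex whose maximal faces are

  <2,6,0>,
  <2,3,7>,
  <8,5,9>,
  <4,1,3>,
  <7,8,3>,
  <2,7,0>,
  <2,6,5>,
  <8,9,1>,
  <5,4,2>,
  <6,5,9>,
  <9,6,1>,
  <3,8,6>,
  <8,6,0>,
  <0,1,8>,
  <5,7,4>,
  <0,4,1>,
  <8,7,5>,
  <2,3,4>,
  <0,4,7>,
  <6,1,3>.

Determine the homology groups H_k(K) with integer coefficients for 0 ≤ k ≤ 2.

Order the vertices as 0 < 1 < 2 < 3 < 4 < 5 < 6 < 7 < 8 < 9. Listing each simplex with vertices in this order, K has dimension 2 with simplices:

  0-simplices (10): [0], [1], [2], [3], [4], [5], [6], [7], [8], [9]
  1-simplices (30): (30 of them)
  2-simplices (20): (20 of them)

Hence C_0 ≅ Z^10, C_1 ≅ Z^30, C_2 ≅ Z^20.

Boundary ∂_1: C_1 → C_0 maps an edge to its endpoints' difference, ∂[p,q] = q − p.
As a 10×30 matrix over Z this has rank 9, with invariant factors (1,1,1,1,1,1,1,1,1).

Boundary ∂_2: C_2 → C_1 acts by ∂[p,q,r] = [q,r] − [p,r] + [p,q]. For instance
  ∂[0,1,8] = [1,8] − [0,8] + [0,1],
  ∂[0,6,8] = [6,8] − [0,8] + [0,6].
This gives a 30×20 integer matrix of rank 20; reducing to Smith normal form yields diagonal entries (1,1,1,1,1,1,1,1,1,1,1,1,1,1,1,1,1,1,1,2).

Now H_k = ker ∂_k / im ∂_{k+1}, so:

  H_0: rank C_0 − rank ∂_1 = 10 − 9 = 1, and the invariant factors of ∂_1 are all 1, so H_0 = Z.
  H_1: rank ker ∂_1 − rank ∂_2 = (30 − 9) − 20 = 1, and ∂_2 has invariant factor 2 > 1, so H_1 = Z × Z/2.
  H_2: rank ker ∂_2 − rank ∂_3 = (20 − 20) − 0 = 0, and there is no ∂_3, so H_2 = 0.

(K is a triangulation of the Klein bottle.)

H_0 = Z,  H_1 = Z × Z/2,  H_2 = 0.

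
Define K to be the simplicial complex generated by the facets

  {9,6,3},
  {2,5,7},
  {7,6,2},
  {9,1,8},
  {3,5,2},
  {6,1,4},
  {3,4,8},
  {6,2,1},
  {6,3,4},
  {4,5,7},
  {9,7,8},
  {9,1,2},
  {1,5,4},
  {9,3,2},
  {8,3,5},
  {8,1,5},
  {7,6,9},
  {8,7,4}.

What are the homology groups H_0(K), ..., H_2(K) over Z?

Order the vertices as 1 < 2 < 3 < 4 < 5 < 6 < 7 < 8 < 9. Listing each simplex with vertices in this order, K has dimension 2 with simplices:

  0-simplices (9): [1], [2], [3], [4], [5], [6], [7], [8], [9]
  1-simplices (27): (27 of them)
  2-simplices (18): [1,2,6], [1,2,9], [1,4,5], [1,4,6], [1,5,8], [1,8,9], [2,3,5], [2,3,9], [2,5,7], [2,6,7], [3,4,6], [3,4,8], [3,5,8], [3,6,9], [4,5,7], [4,7,8], [6,7,9], [7,8,9]

giving chain groups C_0 ≅ Z^9, C_1 ≅ Z^27, C_2 ≅ Z^18.

Boundary ∂_1: C_1 → C_0 sends each edge [p,q] (with p < q) to q − p. For instance
  ∂[7,9] = [9] − [7].
The 9×27 boundary matrix has rank 8 and Smith normal form diag(1,1,1,1,1,1,1,1).

∂_2: C_2 → C_1 maps a triangle to the signed sum of its edges. For instance
  ∂[2,3,5] = [3,5] − [2,5] + [2,3],
  ∂[3,4,8] = [4,8] − [3,8] + [3,4].
This gives a 27×18 integer matrix of rank 18; reducing to Smith normal form yields diagonal entries (1,1,1,1,1,1,1,1,1,1,1,1,1,1,1,1,1,2).

Now H_k = ker ∂_k / im ∂_{k+1}, so:

  H_0: rank C_0 − rank ∂_1 = 9 − 8 = 1, and the invariant factors of ∂_1 are all 1, so H_0 = Z.
  H_1: rank ker ∂_1 − rank ∂_2 = (27 − 8) − 18 = 1, and ∂_2 has invariant factor 2 > 1, so H_1 = Z ⊕ Z_2.
  H_2: rank ker ∂_2 − rank ∂_3 = (18 − 18) − 0 = 0, and there is no ∂_3, so H_2 = 0.

As a check, the Euler characteristic is 9 − 27 + 18 = 0, which agrees with 1 − 1 + 0 = 0.

H_0 ≅ Z,  H_1 ≅ Z ⊕ Z_2,  H_2 = 0.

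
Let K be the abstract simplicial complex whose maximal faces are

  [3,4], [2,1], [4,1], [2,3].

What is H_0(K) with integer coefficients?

Order the vertices as 1 < 2 < 3 < 4. Listing each simplex with vertices in this order, K has dimension 1 with simplices:

  0-simplices (4): [1], [2], [3], [4]
  1-simplices (4): [1,2], [1,4], [2,3], [3,4]

Hence C_0 ≅ Z^4, C_1 ≅ Z^4.

Boundary ∂_1: C_1 → C_0 is given by ∂[p,q] = [q] − [p]. For instance
  ∂[2,3] = [3] − [2].
As a 4×4 matrix over Z this has rank 3, with invariant factors (1,1,1).

From H_k ≅ ker(∂_k) / im(∂_{k+1}) we obtain:

  H_0: rank C_0 − rank ∂_1 = 4 − 3 = 1, and the invariant factors of ∂_1 are all 1, so H_0 ≅ Z.

(K is a triangulation of the circle S^1.)

H_0 = Z.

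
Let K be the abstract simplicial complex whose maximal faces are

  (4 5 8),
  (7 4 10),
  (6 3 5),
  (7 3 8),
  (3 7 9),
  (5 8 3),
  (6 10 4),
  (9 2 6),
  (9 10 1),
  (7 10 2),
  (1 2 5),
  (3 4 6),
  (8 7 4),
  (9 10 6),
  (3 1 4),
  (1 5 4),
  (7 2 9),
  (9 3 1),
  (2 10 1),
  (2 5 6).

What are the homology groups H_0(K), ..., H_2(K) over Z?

H_0 = Z,  H_1 = Z × Z/2,  H_2 = 0.

K has 10 vertices, 30 edges, 20 triangles.
rank ∂_0 = 0, rank ∂_1 = 9 ⇒ b_0 = 10 − 0 − 9 = 1; all invariant factors of ∂_1 are 1 so no torsion. So H_0 = Z.
rank ∂_1 = 9, rank ∂_2 = 20 ⇒ b_1 = 30 − 9 − 20 = 1; ∂_2 has invariant factor(s) [2] giving torsion. So H_1 = Z × Z/2.
rank ∂_2 = 20, rank ∂_3 = 0 ⇒ b_2 = 20 − 20 − 0 = 0. So H_2 = 0.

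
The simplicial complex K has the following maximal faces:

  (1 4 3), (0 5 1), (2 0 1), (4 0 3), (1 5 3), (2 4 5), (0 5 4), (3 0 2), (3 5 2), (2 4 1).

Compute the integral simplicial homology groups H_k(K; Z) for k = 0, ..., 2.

Take the total order 0 < 1 < 2 < 3 < 4 < 5 on the vertex set. Then K (dimension 2) consists of the simplices:

  0-simplices (6): [0], [1], [2], [3], [4], [5]
  1-simplices (15): [0,1], [0,2], [0,3], [0,4], [0,5], [1,2], [1,3], [1,4], [1,5], [2,3], [2,4], [2,5], [3,4], [3,5], [4,5]
  2-simplices (10): [0,1,2], [0,1,5], [0,2,3], [0,3,4], [0,4,5], [1,2,4], [1,3,4], [1,3,5], [2,3,5], [2,4,5]

giving chain groups C_0 ≅ Z^6, C_1 ≅ Z^15, C_2 ≅ Z^10.

The boundary map ∂_1: C_1 → C_0 is given by ∂[p,q] = [q] − [p]. For instance
  ∂[2,4] = [4] − [2].
This gives a 6×15 integer matrix of rank 5; reducing to Smith normal form yields diagonal entries (1,1,1,1,1).

The boundary map ∂_2: C_2 → C_1 maps a triangle to the signed sum of its edges. For instance
  ∂[0,3,4] = [3,4] − [0,4] + [0,3],
  ∂[0,4,5] = [4,5] − [0,5] + [0,4].
The resulting 15×10 matrix has rank 10, and its Smith normal form has invariant factors (1,1,1,1,1,1,1,1,1,2).

Computing H_k = (kernel of ∂_k) / (image of ∂_{k+1}):

  H_0: rank C_0 − rank ∂_1 = 6 − 5 = 1, and the invariant factors of ∂_1 are all 1, so H_0 = Z.
  H_1: rank ker ∂_1 − rank ∂_2 = (15 − 5) − 10 = 0, and ∂_2 has invariant factor 2 > 1, so H_1 = Z/2.
  H_2: rank ker ∂_2 − rank ∂_3 = (10 − 10) − 0 = 0, and there is no ∂_3, so H_2 = 0.

As a check, the Euler characteristic is 6 − 15 + 10 = 1, which agrees with 1 − 0 + 0 = 1.

H_0 = Z,  H_1 = Z/2,  H_2 = 0.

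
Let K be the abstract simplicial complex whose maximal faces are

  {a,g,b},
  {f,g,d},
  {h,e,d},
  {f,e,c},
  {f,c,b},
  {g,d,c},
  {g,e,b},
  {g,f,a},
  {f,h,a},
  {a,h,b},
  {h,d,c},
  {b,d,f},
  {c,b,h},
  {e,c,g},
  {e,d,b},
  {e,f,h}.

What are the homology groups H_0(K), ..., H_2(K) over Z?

H_0 ≅ Z,  H_1 ≅ Z^2,  H_2 ≅ Z.

Order the vertices as a < b < c < d < e < f < g < h. Listing each simplex with vertices in this order, K has dimension 2 with simplices:

  0-simplices (8): a, b, c, d, e, f, g, h
  1-simplices (24): ab, af, ag, ah, bc, bd, be, bf, bg, bh, cd, ce, cf, cg, ch, de, df, dg, dh, ef, eg, eh, fg, fh
  2-simplices (16): abg, abh, afg, afh, bcf, bch, bde, bdf, beg, cdg, cdh, cef, ceg, deh, dfg, efh

Hence C_0 ≅ Z^8, C_1 ≅ Z^24, C_2 ≅ Z^16.

The boundary map ∂_1: C_1 → C_0 is given by ∂[p,q] = [q] − [p]. For instance
  ∂ch = h − c.
The 8×24 boundary matrix has rank 7 and Smith normal form diag(1,1,1,1,1,1,1).

Boundary ∂_2: C_2 → C_1 sends each 2-simplex [p,q,r] to [q,r] − [p,r] + [p,q]. For instance
  ∂afg = fg − ag + af,
  ∂abh = bh − ah + ab.
The 24×16 boundary matrix has rank 15 and Smith normal form diag(1,1,1,1,1,1,1,1,1,1,1,1,1,1,1).

Now H_k = ker ∂_k / im ∂_{k+1}, so:

  H_0: rank C_0 − rank ∂_1 = 8 − 7 = 1, and the invariant factors of ∂_1 are all 1, so H_0 = Z.
  H_1: rank ker ∂_1 − rank ∂_2 = (24 − 7) − 15 = 2, and the invariant factors of ∂_2 are all 1, so H_1 = Z^2.
  H_2: rank ker ∂_2 − rank ∂_3 = (16 − 15) − 0 = 1, and there is no ∂_3, so H_2 = Z.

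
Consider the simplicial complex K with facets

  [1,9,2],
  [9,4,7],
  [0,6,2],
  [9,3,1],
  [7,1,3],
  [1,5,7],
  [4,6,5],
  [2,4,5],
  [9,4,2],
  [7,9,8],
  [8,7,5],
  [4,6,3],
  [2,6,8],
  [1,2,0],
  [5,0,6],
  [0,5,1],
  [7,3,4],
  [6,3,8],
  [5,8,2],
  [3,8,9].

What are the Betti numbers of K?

b_0 = 1, b_1 = 1, b_2 = 0.

K has 10 vertices, 30 edges, 20 triangles.
rank ∂_0 = 0, rank ∂_1 = 9 ⇒ b_0 = 10 − 0 − 9 = 1; all invariant factors of ∂_1 are 1 so no torsion. So H_0 ≅ Z.
rank ∂_1 = 9, rank ∂_2 = 20 ⇒ b_1 = 30 − 9 − 20 = 1; ∂_2 has invariant factor(s) [2] giving torsion. So H_1 ≅ Z ⊕ Z/2.
rank ∂_2 = 20, rank ∂_3 = 0 ⇒ b_2 = 20 − 20 − 0 = 0. So H_2 ≅ 0.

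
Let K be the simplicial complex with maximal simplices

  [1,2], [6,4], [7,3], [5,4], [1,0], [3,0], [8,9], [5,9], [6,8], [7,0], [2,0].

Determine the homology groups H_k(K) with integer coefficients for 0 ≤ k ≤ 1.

H_0 ≅ Z^2,  H_1 ≅ Z^3.

We work with the vertex ordering 0 < 1 < 2 < 3 < 4 < 5 < 6 < 7 < 8 < 9. The simplices of K, each written with vertices in increasing order, are:

  0-simplices (10): [0], [1], [2], [3], [4], [5], [6], [7], [8], [9]
  1-simplices (11): [0,1], [0,2], [0,3], [0,7], [1,2], [3,7], [4,5], [4,6], [5,9], [6,8], [8,9]

giving chain groups C_0 ≅ Z^10, C_1 ≅ Z^11.

Boundary ∂_1: C_1 → C_0 is given by ∂[p,q] = [q] − [p]. For instance
  ∂[3,7] = [7] − [3].
As a 10×11 matrix over Z this has rank 8, with invariant factors (1,1,1,1,1,1,1,1).

Now H_k = ker ∂_k / im ∂_{k+1}, so:

  H_0: rank C_0 − rank ∂_1 = 10 − 8 = 2, and the invariant factors of ∂_1 are all 1, so H_0 ≅ Z^2.
  H_1: rank ker ∂_1 − rank ∂_2 = (11 − 8) − 0 = 3, and there is no ∂_2, so H_1 ≅ Z^3.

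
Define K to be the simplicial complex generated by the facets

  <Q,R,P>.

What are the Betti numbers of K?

Order the vertices as P < Q < R. Listing each simplex with vertices in this order, K has dimension 2 with simplices:

  0-simplices (3): P, Q, R
  1-simplices (3): PQ, PR, QR
  2-simplices (1): PQR

giving chain groups C_0 ≅ Z^3, C_1 ≅ Z^3, C_2 ≅ Z^1.

∂_1: C_1 → C_0 sends each edge [p,q] (with p < q) to q − p. For instance
  ∂PQ = Q − P.
This gives a 3×3 integer matrix of rank 2; reducing to Smith normal form yields diagonal entries (1,1).

Boundary ∂_2: C_2 → C_1 acts by ∂[p,q,r] = [q,r] − [p,r] + [p,q]. For instance
  ∂PQR = QR − PR + PQ.
The resulting 3×1 matrix has rank 1, and its Smith normal form has invariant factors (1).

Computing H_k = (kernel of ∂_k) / (image of ∂_{k+1}):

  H_0: rank C_0 − rank ∂_1 = 3 − 2 = 1, and the invariant factors of ∂_1 are all 1, so H_0 = Z.
  H_1: rank ker ∂_1 − rank ∂_2 = (3 − 2) − 1 = 0, and the invariant factors of ∂_2 are all 1, so H_1 = 0.
  H_2: rank ker ∂_2 − rank ∂_3 = (1 − 1) − 0 = 0, and there is no ∂_3, so H_2 = 0.

Hence the Betti numbers are b_0 = 1, b_1 = 0, b_2 = 0.

b_0 = 1, b_1 = 0, b_2 = 0.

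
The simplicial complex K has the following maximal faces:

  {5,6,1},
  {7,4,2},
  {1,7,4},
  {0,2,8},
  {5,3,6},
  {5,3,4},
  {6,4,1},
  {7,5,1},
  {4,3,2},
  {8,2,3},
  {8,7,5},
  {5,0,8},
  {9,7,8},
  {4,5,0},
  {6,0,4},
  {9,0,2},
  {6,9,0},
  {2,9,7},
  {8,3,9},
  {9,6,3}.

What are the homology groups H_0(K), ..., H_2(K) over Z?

Order the vertices as 0 < 1 < 2 < 3 < 4 < 5 < 6 < 7 < 8 < 9. Listing each simplex with vertices in this order, K has dimension 2 with simplices:

  0-simplices (10): [0], [1], [2], [3], [4], [5], [6], [7], [8], [9]
  1-simplices (30): (30 of them)
  2-simplices (20): (20 of them)

Hence C_0 ≅ Z^10, C_1 ≅ Z^30, C_2 ≅ Z^20.

Boundary ∂_1: C_1 → C_0 maps an edge to its endpoints' difference, ∂[p,q] = q − p.
The 10×30 boundary matrix has rank 9 and Smith normal form diag(1,1,1,1,1,1,1,1,1).

∂_2: C_2 → C_1 acts by ∂[p,q,r] = [q,r] − [p,r] + [p,q]. For instance
  ∂[1,5,6] = [5,6] − [1,6] + [1,5],
  ∂[1,4,7] = [4,7] − [1,7] + [1,4].
The resulting 30×20 matrix has rank 20, and its Smith normal form has invariant factors (1,1,1,1,1,1,1,1,1,1,1,1,1,1,1,1,1,1,1,2).

Reading off H_k = ker ∂_k / im ∂_{k+1}:

  H_0: rank C_0 − rank ∂_1 = 10 − 9 = 1, and the invariant factors of ∂_1 are all 1, so H_0 ≅ Z.
  H_1: rank ker ∂_1 − rank ∂_2 = (30 − 9) − 20 = 1, and ∂_2 has invariant factor 2 > 1, so H_1 ≅ Z ⊕ Z/2.
  H_2: rank ker ∂_2 − rank ∂_3 = (20 − 20) − 0 = 0, and there is no ∂_3, so H_2 ≅ 0.

As a check, the Euler characteristic is 10 − 30 + 20 = 0, which agrees with 1 − 1 + 0 = 0.

H_0 ≅ Z,  H_1 ≅ Z ⊕ Z/2,  H_2 = 0.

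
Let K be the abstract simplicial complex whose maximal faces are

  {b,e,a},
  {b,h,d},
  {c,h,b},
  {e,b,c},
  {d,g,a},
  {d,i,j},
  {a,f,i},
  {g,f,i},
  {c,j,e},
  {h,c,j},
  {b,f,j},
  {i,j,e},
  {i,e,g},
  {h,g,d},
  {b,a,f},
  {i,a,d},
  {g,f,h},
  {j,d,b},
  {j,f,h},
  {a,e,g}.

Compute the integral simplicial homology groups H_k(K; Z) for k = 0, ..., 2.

H_0 ≅ Z,  H_1 ≅ Z × Z/2,  H_2 = 0.

Take the total order a < b < c < d < e < f < g < h < i < j on the vertex set. Then K (dimension 2) consists of the simplices:

  0-simplices (10): a, b, c, d, e, f, g, h, i, j
  1-simplices (30): ab, ad, ae, af, ag, ai, bc, bd, be, bf, bh, bj, ce, ch, cj, dg, dh, di, dj, eg, ei, ej, fg, fh, fi, fj, gh, gi, hj, ij
  2-simplices (20): abe, abf, adg, adi, aeg, afi, bce, bch, bdh, bdj, bfj, cej, chj, dgh, dij, egi, eij, fgh, fgi, fhj

giving chain groups C_0 ≅ Z^10, C_1 ≅ Z^30, C_2 ≅ Z^20.

The boundary map ∂_1: C_1 → C_0 maps an edge to its endpoints' difference, ∂[p,q] = q − p.
This gives a 10×30 integer matrix of rank 9; reducing to Smith normal form yields diagonal entries (1,1,1,1,1,1,1,1,1).

The boundary map ∂_2: C_2 → C_1 sends each 2-simplex [p,q,r] to [q,r] − [p,r] + [p,q]. For instance
  ∂eij = ij − ej + ei,
  ∂abf = bf − af + ab.
As a 30×20 matrix over Z this has rank 20, with invariant factors (1,1,1,1,1,1,1,1,1,1,1,1,1,1,1,1,1,1,1,2).

From H_k ≅ ker(∂_k) / im(∂_{k+1}) we obtain:

  H_0: rank C_0 − rank ∂_1 = 10 − 9 = 1, and the invariant factors of ∂_1 are all 1, so H_0 ≅ Z.
  H_1: rank ker ∂_1 − rank ∂_2 = (30 − 9) − 20 = 1, and ∂_2 has invariant factor 2 > 1, so H_1 ≅ Z × Z/2.
  H_2: rank ker ∂_2 − rank ∂_3 = (20 − 20) − 0 = 0, and there is no ∂_3, so H_2 ≅ 0.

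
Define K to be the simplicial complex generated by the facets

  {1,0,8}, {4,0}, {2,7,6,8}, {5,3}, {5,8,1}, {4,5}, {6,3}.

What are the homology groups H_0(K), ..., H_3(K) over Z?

Take the total order 0 < 1 < 2 < 3 < 4 < 5 < 6 < 7 < 8 on the vertex set. Then K (dimension 3) consists of the simplices:

  0-simplices (9): [0], [1], [2], [3], [4], [5], [6], [7], [8]
  1-simplices (15): [0,1], [0,4], [0,8], [1,5], [1,8], [2,6], [2,7], [2,8], [3,5], [3,6], [4,5], [5,8], [6,7], [6,8], [7,8]
  2-simplices (6): [0,1,8], [1,5,8], [2,6,7], [2,6,8], [2,7,8], [6,7,8]
  3-simplices (1): [2,6,7,8]

so the chain groups are C_0 ≅ Z^9, C_1 ≅ Z^15, C_2 ≅ Z^6, C_3 ≅ Z^1.

Boundary ∂_1: C_1 → C_0 sends each edge [p,q] (with p < q) to q − p.
The resulting 9×15 matrix has rank 8, and its Smith normal form has invariant factors (1,1,1,1,1,1,1,1).

∂_2: C_2 → C_1 sends each 2-simplex [p,q,r] to [q,r] − [p,r] + [p,q]. For instance
  ∂[2,7,8] = [7,8] − [2,8] + [2,7],
  ∂[1,5,8] = [5,8] − [1,8] + [1,5].
The resulting 15×6 matrix has rank 5, and its Smith normal form has invariant factors (1,1,1,1,1).

∂_3: C_3 → C_2 sends each 3-simplex σ to the alternating sum Σ_i (−1)^i (σ with its i-th vertex removed). For instance
  ∂[2,6,7,8] = [6,7,8] − [2,7,8] + [2,6,8] − [2,6,7].
The resulting 6×1 matrix has rank 1, and its Smith normal form has invariant factors (1).

Now H_k = ker ∂_k / im ∂_{k+1}, so:

  H_0: rank C_0 − rank ∂_1 = 9 − 8 = 1, and the invariant factors of ∂_1 are all 1, so H_0 ≅ Z.
  H_1: rank ker ∂_1 − rank ∂_2 = (15 − 8) − 5 = 2, and the invariant factors of ∂_2 are all 1, so H_1 ≅ Z^2.
  H_2: rank ker ∂_2 − rank ∂_3 = (6 − 5) − 1 = 0, and the invariant factors of ∂_3 are all 1, so H_2 ≅ 0.
  H_3: rank ker ∂_3 − rank ∂_4 = (1 − 1) − 0 = 0, and there is no ∂_4, so H_3 ≅ 0.

H_0 = Z,  H_1 = Z^2,  H_2 = 0,  H_3 = 0.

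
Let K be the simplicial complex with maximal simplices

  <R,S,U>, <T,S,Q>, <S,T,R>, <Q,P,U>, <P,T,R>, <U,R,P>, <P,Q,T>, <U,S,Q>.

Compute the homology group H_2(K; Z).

Take the total order P < Q < R < S < T < U on the vertex set. Then K (dimension 2) consists of the simplices:

  0-simplices (6): P, Q, R, S, T, U
  1-simplices (12): PQ, PR, PT, PU, QS, QT, QU, RS, RT, RU, ST, SU
  2-simplices (8): PQT, PQU, PRT, PRU, QST, QSU, RST, RSU

so the chain groups are C_0 ≅ Z^6, C_1 ≅ Z^12, C_2 ≅ Z^8.

∂_1: C_1 → C_0 is given by ∂[p,q] = [q] − [p]. For instance
  ∂RU = U − R.
The resulting 6×12 matrix has rank 5, and its Smith normal form has invariant factors (1,1,1,1,1).

∂_2: C_2 → C_1 maps a triangle to the signed sum of its edges. For instance
  ∂PRU = RU − PU + PR,
  ∂QSU = SU − QU + QS.
As a 12×8 matrix over Z this has rank 7, with invariant factors (1,1,1,1,1,1,1).

Now H_k = ker ∂_k / im ∂_{k+1}, so:

  H_2: rank ker ∂_2 − rank ∂_3 = (8 − 7) − 0 = 1, and there is no ∂_3, so H_2 ≅ Z.

H_2 ≅ Z.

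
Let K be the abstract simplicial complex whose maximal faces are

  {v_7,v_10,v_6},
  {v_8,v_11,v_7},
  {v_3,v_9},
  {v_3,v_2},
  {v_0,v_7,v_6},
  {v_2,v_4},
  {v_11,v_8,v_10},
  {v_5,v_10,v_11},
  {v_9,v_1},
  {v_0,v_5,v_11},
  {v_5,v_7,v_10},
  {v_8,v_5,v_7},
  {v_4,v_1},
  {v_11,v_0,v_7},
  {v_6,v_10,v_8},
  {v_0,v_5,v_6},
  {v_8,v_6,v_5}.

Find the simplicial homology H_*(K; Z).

We work with the vertex ordering v_0 < v_1 < v_2 < v_3 < v_4 < v_5 < v_6 < v_7 < v_8 < v_9 < v_10 < v_11. The simplices of K, each written with vertices in increasing order, are:

  0-simplices (12): [v_0], [v_1], [v_2], [v_3], [v_4], [v_5], [v_6], [v_7], [v_8], [v_9], [v_10], [v_11]
  1-simplices (23): (23 of them)
  2-simplices (12): (12 of them)

so the chain groups are C_0 ≅ Z^12, C_1 ≅ Z^23, C_2 ≅ Z^12.

The boundary map ∂_1: C_1 → C_0 maps an edge to its endpoints' difference, ∂[p,q] = q − p. For instance
  ∂[v_5,v_6] = [v_6] − [v_5].
The resulting 12×23 matrix has rank 10, and its Smith normal form has invariant factors (1,1,1,1,1,1,1,1,1,1).

Boundary ∂_2: C_2 → C_1 maps a triangle to the signed sum of its edges. For instance
  ∂[v_8,v_10,v_11] = [v_10,v_11] − [v_8,v_11] + [v_8,v_10],
  ∂[v_5,v_6,v_8] = [v_6,v_8] − [v_5,v_8] + [v_5,v_6].
This gives a 23×12 integer matrix of rank 12; reducing to Smith normal form yields diagonal entries (1,1,1,1,1,1,1,1,1,1,1,2).

From H_k ≅ ker(∂_k) / im(∂_{k+1}) we obtain:

  H_0: rank C_0 − rank ∂_1 = 12 − 10 = 2, and the invariant factors of ∂_1 are all 1, so H_0 = Z^2.
  H_1: rank ker ∂_1 − rank ∂_2 = (23 − 10) − 12 = 1, and ∂_2 has invariant factor 2 > 1, so H_1 = Z ⊕ Z/2.
  H_2: rank ker ∂_2 − rank ∂_3 = (12 − 12) − 0 = 0, and there is no ∂_3, so H_2 = 0.

As a check, the Euler characteristic is 12 − 23 + 12 = 1, which agrees with 2 − 1 + 0 = 1.

H_0 ≅ Z^2,  H_1 ≅ Z ⊕ Z/2,  H_2 = 0.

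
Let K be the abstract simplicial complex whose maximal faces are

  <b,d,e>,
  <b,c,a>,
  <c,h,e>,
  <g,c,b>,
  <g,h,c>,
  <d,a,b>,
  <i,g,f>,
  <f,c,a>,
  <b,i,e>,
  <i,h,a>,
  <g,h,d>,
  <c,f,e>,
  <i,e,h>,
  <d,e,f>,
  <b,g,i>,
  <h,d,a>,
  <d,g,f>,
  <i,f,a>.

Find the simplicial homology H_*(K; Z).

H_0 ≅ Z,  H_1 ≅ Z^2,  H_2 ≅ Z.

K has 9 vertices, 27 edges, 18 triangles.
rank ∂_0 = 0, rank ∂_1 = 8 ⇒ b_0 = 9 − 0 − 8 = 1; all invariant factors of ∂_1 are 1 so no torsion. So H_0 = Z.
rank ∂_1 = 8, rank ∂_2 = 17 ⇒ b_1 = 27 − 8 − 17 = 2; all invariant factors of ∂_2 are 1 so no torsion. So H_1 = Z^2.
rank ∂_2 = 17, rank ∂_3 = 0 ⇒ b_2 = 18 − 17 − 0 = 1. So H_2 = Z.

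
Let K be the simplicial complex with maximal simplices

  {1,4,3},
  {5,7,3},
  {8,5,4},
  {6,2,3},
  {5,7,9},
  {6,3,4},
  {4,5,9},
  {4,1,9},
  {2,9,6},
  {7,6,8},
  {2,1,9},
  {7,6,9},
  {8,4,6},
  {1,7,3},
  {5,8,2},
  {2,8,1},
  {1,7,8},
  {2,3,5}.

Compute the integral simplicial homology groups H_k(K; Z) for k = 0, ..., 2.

Take the total order 1 < 2 < 3 < 4 < 5 < 6 < 7 < 8 < 9 on the vertex set. Then K (dimension 2) consists of the simplices:

  0-simplices (9): [1], [2], [3], [4], [5], [6], [7], [8], [9]
  1-simplices (27): (27 of them)
  2-simplices (18): [1,2,8], [1,2,9], [1,3,4], [1,3,7], [1,4,9], [1,7,8], [2,3,5], [2,3,6], [2,5,8], [2,6,9], [3,4,6], [3,5,7], [4,5,8], [4,5,9], [4,6,8], [5,7,9], [6,7,8], [6,7,9]

Hence C_0 ≅ Z^9, C_1 ≅ Z^27, C_2 ≅ Z^18.

Boundary ∂_1: C_1 → C_0 is given by ∂[p,q] = [q] − [p].
The 9×27 boundary matrix has rank 8 and Smith normal form diag(1,1,1,1,1,1,1,1).

∂_2: C_2 → C_1 maps a triangle to the signed sum of its edges. For instance
  ∂[1,2,9] = [2,9] − [1,9] + [1,2],
  ∂[4,5,9] = [5,9] − [4,9] + [4,5].
The resulting 27×18 matrix has rank 17, and its Smith normal form has invariant factors (1,1,1,1,1,1,1,1,1,1,1,1,1,1,1,1,1).

Reading off H_k = ker ∂_k / im ∂_{k+1}:

  H_0: rank C_0 − rank ∂_1 = 9 − 8 = 1, and the invariant factors of ∂_1 are all 1, so H_0 ≅ Z.
  H_1: rank ker ∂_1 − rank ∂_2 = (27 − 8) − 17 = 2, and the invariant factors of ∂_2 are all 1, so H_1 ≅ Z^2.
  H_2: rank ker ∂_2 − rank ∂_3 = (18 − 17) − 0 = 1, and there is no ∂_3, so H_2 ≅ Z.

H_0 ≅ Z,  H_1 ≅ Z^2,  H_2 ≅ Z.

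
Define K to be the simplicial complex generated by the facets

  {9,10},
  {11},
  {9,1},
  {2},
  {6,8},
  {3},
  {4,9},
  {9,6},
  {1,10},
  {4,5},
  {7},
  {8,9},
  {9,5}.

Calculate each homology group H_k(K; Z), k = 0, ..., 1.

Fix the vertex order 1 < 2 < 3 < 4 < 5 < 6 < 7 < 8 < 9 < 10 < 11 and write every simplex with vertices in increasing order. Then dim K = 1 and the simplices of K are:

  0-simplices (11): [1], [2], [3], [4], [5], [6], [7], [8], [9], [10], [11]
  1-simplices (9): [1,9], [1,10], [4,5], [4,9], [5,9], [6,8], [6,9], [8,9], [9,10]

so the chain groups are C_0 ≅ Z^11, C_1 ≅ Z^9.

∂_1: C_1 → C_0 sends each edge [p,q] (with p < q) to q − p. For instance
  ∂[6,8] = [8] − [6].
This gives a 11×9 integer matrix of rank 6; reducing to Smith normal form yields diagonal entries (1,1,1,1,1,1).

Now H_k = ker ∂_k / im ∂_{k+1}, so:

  H_0: rank C_0 − rank ∂_1 = 11 − 6 = 5, and the invariant factors of ∂_1 are all 1, so H_0 = Z^5.
  H_1: rank ker ∂_1 − rank ∂_2 = (9 − 6) − 0 = 3, and there is no ∂_2, so H_1 = Z^3.

(K is a triangulation of the disjoint union of a wedge of 3 circles and a set of 4 points.)

H_0 = Z^5,  H_1 = Z^3.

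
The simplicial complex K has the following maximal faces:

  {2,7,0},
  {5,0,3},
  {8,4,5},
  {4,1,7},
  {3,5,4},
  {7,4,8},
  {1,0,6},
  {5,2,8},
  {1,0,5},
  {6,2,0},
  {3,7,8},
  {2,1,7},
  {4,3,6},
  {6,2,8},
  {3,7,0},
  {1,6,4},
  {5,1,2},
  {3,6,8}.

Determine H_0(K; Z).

K has 9 vertices, 27 edges, 18 triangles.
rank ∂_0 = 0, rank ∂_1 = 8 ⇒ b_0 = 9 − 0 − 8 = 1; all invariant factors of ∂_1 are 1 so no torsion. So H_0 = Z.

H_0 = Z.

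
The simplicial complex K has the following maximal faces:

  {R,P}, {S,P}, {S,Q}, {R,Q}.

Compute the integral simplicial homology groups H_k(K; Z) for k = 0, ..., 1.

K has 4 vertices, 4 edges.
rank ∂_0 = 0, rank ∂_1 = 3 ⇒ b_0 = 4 − 0 − 3 = 1; all invariant factors of ∂_1 are 1 so no torsion. So H_0 = Z.
rank ∂_1 = 3, rank ∂_2 = 0 ⇒ b_1 = 4 − 3 − 0 = 1. So H_1 = Z.

H_0 = Z,  H_1 = Z.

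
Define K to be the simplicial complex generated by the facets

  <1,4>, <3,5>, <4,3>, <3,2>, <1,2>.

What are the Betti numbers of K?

K has 5 vertices, 5 edges.
rank ∂_0 = 0, rank ∂_1 = 4 ⇒ b_0 = 5 − 0 − 4 = 1; all invariant factors of ∂_1 are 1 so no torsion. So H_0 ≅ Z.
rank ∂_1 = 4, rank ∂_2 = 0 ⇒ b_1 = 5 − 4 − 0 = 1. So H_1 ≅ Z.

b_0 = 1, b_1 = 1.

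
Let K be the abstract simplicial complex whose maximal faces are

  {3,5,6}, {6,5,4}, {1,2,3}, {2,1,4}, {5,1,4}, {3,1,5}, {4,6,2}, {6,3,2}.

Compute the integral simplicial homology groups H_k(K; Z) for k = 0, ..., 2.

Take the total order 1 < 2 < 3 < 4 < 5 < 6 on the vertex set. Then K (dimension 2) consists of the simplices:

  0-simplices (6): [1], [2], [3], [4], [5], [6]
  1-simplices (12): [1,2], [1,3], [1,4], [1,5], [2,3], [2,4], [2,6], [3,5], [3,6], [4,5], [4,6], [5,6]
  2-simplices (8): [1,2,3], [1,2,4], [1,3,5], [1,4,5], [2,3,6], [2,4,6], [3,5,6], [4,5,6]

so the chain groups are C_0 ≅ Z^6, C_1 ≅ Z^12, C_2 ≅ Z^8.

The boundary map ∂_1: C_1 → C_0 is given by ∂[p,q] = [q] − [p].
As a 6×12 matrix over Z this has rank 5, with invariant factors (1,1,1,1,1).

The boundary map ∂_2: C_2 → C_1 maps a triangle to the signed sum of its edges. For instance
  ∂[1,2,3] = [2,3] − [1,3] + [1,2],
  ∂[2,3,6] = [3,6] − [2,6] + [2,3].
The resulting 12×8 matrix has rank 7, and its Smith normal form has invariant factors (1,1,1,1,1,1,1).

Reading off H_k = ker ∂_k / im ∂_{k+1}:

  H_0: rank C_0 − rank ∂_1 = 6 − 5 = 1, and the invariant factors of ∂_1 are all 1, so H_0 = Z.
  H_1: rank ker ∂_1 − rank ∂_2 = (12 − 5) − 7 = 0, and the invariant factors of ∂_2 are all 1, so H_1 = 0.
  H_2: rank ker ∂_2 − rank ∂_3 = (8 − 7) − 0 = 1, and there is no ∂_3, so H_2 = Z.

As a check, the Euler characteristic is 6 − 12 + 8 = 2, which agrees with 1 − 0 + 1 = 2.
(K is a triangulation of the 2-sphere S^2.)

H_0 ≅ Z,  H_1 = 0,  H_2 ≅ Z.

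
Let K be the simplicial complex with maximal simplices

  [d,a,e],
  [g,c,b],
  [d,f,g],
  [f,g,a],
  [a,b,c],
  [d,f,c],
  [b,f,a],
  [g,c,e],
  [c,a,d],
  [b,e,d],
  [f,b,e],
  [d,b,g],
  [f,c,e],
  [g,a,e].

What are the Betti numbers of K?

Take the total order a < b < c < d < e < f < g on the vertex set. Then K (dimension 2) consists of the simplices:

  0-simplices (7): a, b, c, d, e, f, g
  1-simplices (21): ab, ac, ad, ae, af, ag, bc, bd, be, bf, bg, cd, ce, cf, cg, de, df, dg, ef, eg, fg
  2-simplices (14): abc, abf, acd, ade, aeg, afg, bcg, bde, bdg, bef, cdf, cef, ceg, dfg

giving chain groups C_0 ≅ Z^7, C_1 ≅ Z^21, C_2 ≅ Z^14.

Boundary ∂_1: C_1 → C_0 sends each edge [p,q] (with p < q) to q − p. For instance
  ∂dg = g − d.
This gives a 7×21 integer matrix of rank 6; reducing to Smith normal form yields diagonal entries (1,1,1,1,1,1).

Boundary ∂_2: C_2 → C_1 acts by ∂[p,q,r] = [q,r] − [p,r] + [p,q]. For instance
  ∂ceg = eg − cg + ce,
  ∂dfg = fg − dg + df.
The resulting 21×14 matrix has rank 13, and its Smith normal form has invariant factors (1,1,1,1,1,1,1,1,1,1,1,1,1).

Reading off H_k = ker ∂_k / im ∂_{k+1}:

  H_0: rank C_0 − rank ∂_1 = 7 − 6 = 1, and the invariant factors of ∂_1 are all 1, so H_0 ≅ Z.
  H_1: rank ker ∂_1 − rank ∂_2 = (21 − 6) − 13 = 2, and the invariant factors of ∂_2 are all 1, so H_1 ≅ Z^2.
  H_2: rank ker ∂_2 − rank ∂_3 = (14 − 13) − 0 = 1, and there is no ∂_3, so H_2 ≅ Z.

As a check, the Euler characteristic is 7 − 21 + 14 = 0, which agrees with 1 − 2 + 1 = 0.

Hence the Betti numbers are b_0 = 1, b_1 = 2, b_2 = 1.

b_0 = 1, b_1 = 2, b_2 = 1.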